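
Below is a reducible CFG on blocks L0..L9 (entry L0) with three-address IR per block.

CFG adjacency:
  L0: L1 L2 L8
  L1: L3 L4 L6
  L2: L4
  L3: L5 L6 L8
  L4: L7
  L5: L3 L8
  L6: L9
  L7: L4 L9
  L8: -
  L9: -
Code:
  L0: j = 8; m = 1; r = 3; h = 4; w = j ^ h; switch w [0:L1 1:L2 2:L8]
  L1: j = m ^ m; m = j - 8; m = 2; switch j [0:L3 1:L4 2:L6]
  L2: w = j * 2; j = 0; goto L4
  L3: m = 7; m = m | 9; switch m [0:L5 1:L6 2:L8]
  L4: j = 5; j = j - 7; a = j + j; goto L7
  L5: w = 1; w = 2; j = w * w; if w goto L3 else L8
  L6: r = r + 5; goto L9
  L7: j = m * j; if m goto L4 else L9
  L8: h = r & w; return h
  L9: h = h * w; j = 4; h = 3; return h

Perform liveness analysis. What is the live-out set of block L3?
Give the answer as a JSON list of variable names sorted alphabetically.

Answer: ["h", "r", "w"]

Working:
def/use:
  L0 def {h,j,m,r,w} use ∅
  L1 def {j,m} use {m}
  L2 def {j,w} use {j}
  L3 def {m} use ∅
  L4 def {a,j} use ∅
  L5 def {j,w} use ∅
  L6 def {r} use {r}
  L7 def {j} use {j,m}
  L8 def {h} use {r,w}
  L9 def {h,j} use {h,w}

Liveness:
  L0: in=∅ out={h,j,m,r,w}
  L1: in={h,m,r,w} out={h,m,r,w}
  L2: in={h,j,m} out={h,m,w}
  L3: in={h,r,w} out={h,r,w}
  L4: in={h,m,w} out={h,j,m,w}
  L5: in={h,r} out={h,r,w}
  L6: in={h,r,w} out={h,w}
  L7: in={h,j,m,w} out={h,m,w}
  L8: in={r,w} out=∅
  L9: in={h,w} out=∅

live-out(L3) = ["h", "r", "w"]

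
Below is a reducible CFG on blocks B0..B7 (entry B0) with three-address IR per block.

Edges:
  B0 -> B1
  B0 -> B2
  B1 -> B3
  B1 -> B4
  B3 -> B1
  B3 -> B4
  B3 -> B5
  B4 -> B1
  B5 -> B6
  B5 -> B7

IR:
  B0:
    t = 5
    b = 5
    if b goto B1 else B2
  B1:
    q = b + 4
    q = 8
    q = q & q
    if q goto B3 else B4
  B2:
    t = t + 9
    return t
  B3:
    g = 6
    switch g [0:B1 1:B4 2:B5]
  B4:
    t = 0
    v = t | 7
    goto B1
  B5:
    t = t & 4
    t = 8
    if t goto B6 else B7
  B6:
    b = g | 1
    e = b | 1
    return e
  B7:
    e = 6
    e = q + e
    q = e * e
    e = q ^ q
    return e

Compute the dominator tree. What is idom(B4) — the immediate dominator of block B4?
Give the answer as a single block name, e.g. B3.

idom tree: B1←B0 B2←B0 B3←B1 B4←B1 B5←B3 B6←B5 B7←B5
Join-block Dom:
  B1: preds {B0,B3,B4}: {B0} ∩ {B0,B1,B3} ∩ {B0,B1,B4} = {B0}; idom=B0
  B4: preds {B1,B3}: {B0,B1} ∩ {B0,B1,B3} = {B0,B1}; idom=B1

idom(B4) = B1

Answer: B1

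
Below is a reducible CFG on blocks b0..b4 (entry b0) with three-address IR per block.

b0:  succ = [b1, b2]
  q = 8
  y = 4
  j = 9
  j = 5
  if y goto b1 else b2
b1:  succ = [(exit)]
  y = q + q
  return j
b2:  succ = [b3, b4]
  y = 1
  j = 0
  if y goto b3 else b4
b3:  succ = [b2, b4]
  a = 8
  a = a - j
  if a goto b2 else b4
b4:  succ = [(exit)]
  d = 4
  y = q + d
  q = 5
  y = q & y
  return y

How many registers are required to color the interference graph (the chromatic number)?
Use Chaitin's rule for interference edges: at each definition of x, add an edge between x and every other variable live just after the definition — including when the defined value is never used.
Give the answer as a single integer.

Block summaries:
  b0: def={j,q,y} ue=∅
  b1: def={y} ue={j,q}
  b2: def={j,y} ue=∅
  b3: def={a} ue={j}
  b4: def={d,q,y} ue={q}

Liveness:
  b0 li=∅ lo={j,q}
  b1 li={j,q} lo=∅
  b2 li={q} lo={j,q}
  b3 li={j,q} lo={q}
  b4 li={q} lo=∅

Conflict graph:
  a: {j,q}
  d: {q}
  j: {a,q,y}
  q: {a,d,j,y}
  y: {j,q}

Registers:
  {a,j,q} pairwise interfere (3-clique) ⇒ χ ≥ 3
  assign a→r2 d→r1 j→r1 q→r0 y→r2 — no edge inside a register ⇒ χ ≤ 3
  χ = 3

Answer: 3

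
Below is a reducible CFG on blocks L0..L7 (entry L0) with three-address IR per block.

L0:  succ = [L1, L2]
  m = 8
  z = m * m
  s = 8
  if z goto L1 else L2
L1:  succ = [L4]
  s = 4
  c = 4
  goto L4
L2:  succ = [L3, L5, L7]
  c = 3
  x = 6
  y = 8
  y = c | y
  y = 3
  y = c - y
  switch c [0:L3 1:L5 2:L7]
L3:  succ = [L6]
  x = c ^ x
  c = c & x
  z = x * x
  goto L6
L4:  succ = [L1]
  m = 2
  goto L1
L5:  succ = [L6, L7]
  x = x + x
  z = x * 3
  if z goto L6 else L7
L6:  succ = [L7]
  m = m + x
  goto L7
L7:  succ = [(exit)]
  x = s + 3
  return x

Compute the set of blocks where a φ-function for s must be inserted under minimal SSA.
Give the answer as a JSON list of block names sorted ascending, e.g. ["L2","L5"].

idom tree: L1←L0 L2←L0 L3←L2 L4←L1 L5←L2 L6←L2 L7←L2
Join-block Dom:
  L1: preds {L0,L4}: {L0} ∩ {L0,L1,L4} = {L0}; idom=L0
  L6: preds {L3,L5}: {L0,L2,L3} ∩ {L0,L2,L5} = {L0,L2}; idom=L2
  L7: preds {L2,L5,L6}: {L0,L2} ∩ {L0,L2,L5} ∩ {L0,L2,L6} = {L0,L2}; idom=L2

DF derivation:
  join L1 pred L0: · stop@L0
  join L1 pred L4: L4→L1 stop@L0
  join L6 pred L3: L3 stop@L2
  join L6 pred L5: L5 stop@L2
  join L7 pred L2: · stop@L2
  join L7 pred L5: L5 stop@L2
  join L7 pred L6: L6 stop@L2
  L0 → ∅
  L1 → {L1}
  L2 → ∅
  L3 → {L6}
  L4 → {L1}
  L5 → {L6,L7}
  L6 → {L7}
  L7 → ∅

φ for s: defs {L0,L1}
  DF⁺ = {L1}

Answer: ["L1"]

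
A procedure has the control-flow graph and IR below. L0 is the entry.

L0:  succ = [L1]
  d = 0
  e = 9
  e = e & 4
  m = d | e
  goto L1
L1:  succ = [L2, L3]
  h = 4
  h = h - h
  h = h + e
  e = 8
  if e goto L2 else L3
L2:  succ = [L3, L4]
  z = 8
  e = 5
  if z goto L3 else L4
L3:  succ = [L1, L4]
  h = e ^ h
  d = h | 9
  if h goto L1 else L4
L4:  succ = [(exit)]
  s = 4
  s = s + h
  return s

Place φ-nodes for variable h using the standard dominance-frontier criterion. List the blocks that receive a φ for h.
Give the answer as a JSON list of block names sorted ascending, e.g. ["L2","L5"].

Answer: ["L1", "L4"]

Derivation:
idom tree: L1←L0 L2←L1 L3←L1 L4←L1
Dom at joins:
  L1: preds {L0,L3}: {L0} ∩ {L0,L1,L3} = {L0}; idom=L0
  L3: preds {L1,L2}: {L0,L1} ∩ {L0,L1,L2} = {L0,L1}; idom=L1
  L4: preds {L2,L3}: {L0,L1,L2} ∩ {L0,L1,L3} = {L0,L1}; idom=L1

DF derivation:
  join L1 pred L0: · stop@L0
  join L1 pred L3: L3→L1 stop@L0
  join L3 pred L1: · stop@L1
  join L3 pred L2: L2 stop@L1
  join L4 pred L2: L2 stop@L1
  join L4 pred L3: L3 stop@L1
  L0 → ∅
  L1 → {L1}
  L2 → {L3,L4}
  L3 → {L1,L4}
  L4 → ∅

φ for h: defs {L1,L3}
  DF⁺ = {L1,L4}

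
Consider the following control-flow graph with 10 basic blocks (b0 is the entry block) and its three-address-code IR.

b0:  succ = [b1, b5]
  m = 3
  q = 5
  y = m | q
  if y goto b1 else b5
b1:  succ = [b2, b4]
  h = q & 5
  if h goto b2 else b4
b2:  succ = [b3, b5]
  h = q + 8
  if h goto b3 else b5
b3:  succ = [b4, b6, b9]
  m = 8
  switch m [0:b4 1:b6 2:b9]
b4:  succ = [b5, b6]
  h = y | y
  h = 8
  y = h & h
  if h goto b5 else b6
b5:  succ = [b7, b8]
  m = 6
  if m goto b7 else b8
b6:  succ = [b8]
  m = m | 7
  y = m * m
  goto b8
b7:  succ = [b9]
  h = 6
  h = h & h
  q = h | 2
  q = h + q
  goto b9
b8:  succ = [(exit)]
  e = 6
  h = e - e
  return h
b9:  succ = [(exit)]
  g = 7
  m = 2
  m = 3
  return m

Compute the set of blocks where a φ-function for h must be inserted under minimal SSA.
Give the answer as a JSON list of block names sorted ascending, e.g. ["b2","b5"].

idom tree: b1←b0 b2←b1 b3←b2 b4←b1 b5←b0 b6←b1 b7←b5 b8←b0 b9←b0
Dom∩ at merges:
  b4: preds {b1,b3}: {b0,b1} ∩ {b0,b1,b2,b3} = {b0,b1}; idom=b1
  b5: preds {b0,b2,b4}: {b0} ∩ {b0,b1,b2} ∩ {b0,b1,b4} = {b0}; idom=b0
  b6: preds {b3,b4}: {b0,b1,b2,b3} ∩ {b0,b1,b4} = {b0,b1}; idom=b1
  b8: preds {b5,b6}: {b0,b5} ∩ {b0,b1,b6} = {b0}; idom=b0
  b9: preds {b3,b7}: {b0,b1,b2,b3} ∩ {b0,b5,b7} = {b0}; idom=b0

Frontier:
  join b4 pred b1: · stop@b1
  join b4 pred b3: b3→b2 stop@b1
  join b5 pred b0: · stop@b0
  join b5 pred b2: b2→b1 stop@b0
  join b5 pred b4: b4→b1 stop@b0
  join b6 pred b3: b3→b2 stop@b1
  join b6 pred b4: b4 stop@b1
  join b8 pred b5: b5 stop@b0
  join b8 pred b6: b6→b1 stop@b0
  join b9 pred b3: b3→b2→b1 stop@b0
  join b9 pred b7: b7→b5 stop@b0
  b0 → ∅
  b1 → {b5,b8,b9}
  b2 → {b4,b5,b6,b9}
  b3 → {b4,b6,b9}
  b4 → {b5,b6}
  b5 → {b8,b9}
  b6 → {b8}
  b7 → {b9}
  b8 → ∅
  b9 → ∅

φ for h: defs {b1,b2,b4,b7,b8}
  DF⁺ = {b4,b5,b6,b8,b9}

Answer: ["b4", "b5", "b6", "b8", "b9"]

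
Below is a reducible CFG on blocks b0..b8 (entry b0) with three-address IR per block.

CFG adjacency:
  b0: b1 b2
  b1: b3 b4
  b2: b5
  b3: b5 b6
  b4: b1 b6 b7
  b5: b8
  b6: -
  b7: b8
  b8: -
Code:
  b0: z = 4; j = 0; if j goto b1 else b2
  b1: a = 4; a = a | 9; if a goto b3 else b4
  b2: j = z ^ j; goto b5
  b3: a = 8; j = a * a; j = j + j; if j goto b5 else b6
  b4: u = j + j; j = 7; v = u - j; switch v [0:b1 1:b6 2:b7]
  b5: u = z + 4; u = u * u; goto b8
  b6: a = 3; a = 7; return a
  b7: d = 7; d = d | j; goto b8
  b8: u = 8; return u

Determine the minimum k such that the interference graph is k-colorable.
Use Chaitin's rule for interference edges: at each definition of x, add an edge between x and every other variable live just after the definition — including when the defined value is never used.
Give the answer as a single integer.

def/use:
  b0: def={j,z} ue=∅
  b1: def={a} ue=∅
  b2: def={j} ue={j,z}
  b3: def={a,j} ue=∅
  b4: def={j,u,v} ue={j}
  b5: def={u} ue={z}
  b6: def={a} ue=∅
  b7: def={d} ue={j}
  b8: def={u} ue=∅

Liveness:
  b0: in=∅ out={j,z}
  b1: in={j,z} out={j,z}
  b2: in={j,z} out={z}
  b3: in={z} out={z}
  b4: in={j,z} out={j,z}
  b5: in={z} out=∅
  b6: in=∅ out=∅
  b7: in={j} out=∅
  b8: in=∅ out=∅

Conflict graph:
  a — {j,z}
  d — {j}
  j — {a,d,u,v,z}
  u — {j,z}
  v — {j,z}
  z — {a,j,u,v}

Chromatic number:
  clique {a,j,z} ⇒ need ≥ 3
  3-colouring: c0={j}  c1={d,z}  c2={a,u,v}
  χ = 3

Answer: 3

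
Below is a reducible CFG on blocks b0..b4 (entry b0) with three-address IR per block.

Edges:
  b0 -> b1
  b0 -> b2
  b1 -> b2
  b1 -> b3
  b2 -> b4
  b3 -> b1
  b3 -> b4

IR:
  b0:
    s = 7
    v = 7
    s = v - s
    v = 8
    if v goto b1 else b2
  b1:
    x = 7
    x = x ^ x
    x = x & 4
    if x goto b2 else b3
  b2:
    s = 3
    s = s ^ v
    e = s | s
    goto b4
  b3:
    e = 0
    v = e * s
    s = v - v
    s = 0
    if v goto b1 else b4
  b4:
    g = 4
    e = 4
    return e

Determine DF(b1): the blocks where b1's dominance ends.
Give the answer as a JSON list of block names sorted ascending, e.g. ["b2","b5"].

idom tree: b1←b0 b2←b0 b3←b1 b4←b0
Dom at joins:
  b1: preds {b0,b3}: {b0} ∩ {b0,b1,b3} = {b0}; idom=b0
  b2: preds {b0,b1}: {b0} ∩ {b0,b1} = {b0}; idom=b0
  b4: preds {b2,b3}: {b0,b2} ∩ {b0,b1,b3} = {b0}; idom=b0

DF walk-up:
  join b1 pred b0: · stop@b0
  join b1 pred b3: b3→b1 stop@b0
  join b2 pred b0: · stop@b0
  join b2 pred b1: b1 stop@b0
  join b4 pred b2: b2 stop@b0
  join b4 pred b3: b3→b1 stop@b0
  b0 → ∅
  b1 → {b1,b2,b4}
  b2 → {b4}
  b3 → {b1,b4}
  b4 → ∅

DF(b1) = ["b1", "b2", "b4"]

Answer: ["b1", "b2", "b4"]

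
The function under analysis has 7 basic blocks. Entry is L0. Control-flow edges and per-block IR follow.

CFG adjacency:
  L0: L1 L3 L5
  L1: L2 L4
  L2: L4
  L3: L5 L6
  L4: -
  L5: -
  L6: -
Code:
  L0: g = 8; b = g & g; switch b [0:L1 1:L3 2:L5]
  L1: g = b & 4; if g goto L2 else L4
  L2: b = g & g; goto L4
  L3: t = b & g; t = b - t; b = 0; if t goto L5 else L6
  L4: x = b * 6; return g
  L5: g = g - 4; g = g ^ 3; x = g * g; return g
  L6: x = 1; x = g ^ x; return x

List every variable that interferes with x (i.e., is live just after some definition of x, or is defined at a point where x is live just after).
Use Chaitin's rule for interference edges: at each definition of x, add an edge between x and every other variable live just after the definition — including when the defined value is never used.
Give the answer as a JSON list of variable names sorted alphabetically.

def/use:
  L0: {b,g} / ∅
  L1: {g} / {b}
  L2: {b} / {g}
  L3: {b,t} / {b,g}
  L4: {x} / {b,g}
  L5: {g,x} / {g}
  L6: {x} / {g}

Liveness:
  live L0: ∅→{b,g}
  live L1: {b}→{b,g}
  live L2: {g}→{b,g}
  live L3: {b,g}→{g}
  live L4: {b,g}→∅
  live L5: {g}→∅
  live L6: {g}→∅

Conflict graph:
  b: {g,t}
  g: {b,t,x}
  t: {b,g}
  x: {g}

N(x) = ["g"]

Answer: ["g"]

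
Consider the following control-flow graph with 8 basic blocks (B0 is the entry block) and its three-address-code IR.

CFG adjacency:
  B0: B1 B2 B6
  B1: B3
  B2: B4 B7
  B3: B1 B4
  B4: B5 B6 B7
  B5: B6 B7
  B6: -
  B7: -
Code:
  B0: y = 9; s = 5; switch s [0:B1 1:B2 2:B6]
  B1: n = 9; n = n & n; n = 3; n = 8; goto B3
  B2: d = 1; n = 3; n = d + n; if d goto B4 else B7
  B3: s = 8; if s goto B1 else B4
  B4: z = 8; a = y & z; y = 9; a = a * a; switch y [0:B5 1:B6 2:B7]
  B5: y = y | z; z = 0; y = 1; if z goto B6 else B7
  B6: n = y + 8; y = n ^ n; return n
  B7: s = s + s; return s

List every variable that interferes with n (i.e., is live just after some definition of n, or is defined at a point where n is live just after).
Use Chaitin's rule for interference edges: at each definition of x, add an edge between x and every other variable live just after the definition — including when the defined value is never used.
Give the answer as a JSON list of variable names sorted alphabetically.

Answer: ["d", "s", "y"]

Working:
def/use:
  B0 def {s,y} use ∅
  B1 def {n} use ∅
  B2 def {d,n} use ∅
  B3 def {s} use ∅
  B4 def {a,y,z} use {y}
  B5 def {y,z} use {y,z}
  B6 def {n,y} use {y}
  B7 def {s} use {s}

Liveness:
  live B0: ∅→{s,y}
  live B1: {y}→{y}
  live B2: {s,y}→{s,y}
  live B3: {y}→{s,y}
  live B4: {s,y}→{s,y,z}
  live B5: {s,y,z}→{s,y}
  live B6: {y}→∅
  live B7: {s}→∅

Interference:
  a↔{s,y,z}
  d↔{n,s,y}
  n↔{d,s,y}
  s↔{a,d,n,y,z}
  y↔{a,d,n,s,z}
  z↔{a,s,y}

N(n) = ["d", "s", "y"]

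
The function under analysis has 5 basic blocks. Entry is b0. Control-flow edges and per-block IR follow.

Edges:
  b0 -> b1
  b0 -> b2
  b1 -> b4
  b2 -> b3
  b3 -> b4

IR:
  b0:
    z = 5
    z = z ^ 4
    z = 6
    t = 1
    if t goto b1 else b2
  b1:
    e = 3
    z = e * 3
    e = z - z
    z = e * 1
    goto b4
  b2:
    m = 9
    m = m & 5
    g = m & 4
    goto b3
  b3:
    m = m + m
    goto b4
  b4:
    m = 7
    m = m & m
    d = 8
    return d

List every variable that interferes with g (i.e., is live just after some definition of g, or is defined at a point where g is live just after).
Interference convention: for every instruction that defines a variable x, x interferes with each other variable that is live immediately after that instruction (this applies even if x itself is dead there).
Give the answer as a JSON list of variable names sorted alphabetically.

Answer: ["m"]

Derivation:
Block summaries:
  b0: def={t,z} ue=∅
  b1: def={e,z} ue=∅
  b2: def={g,m} ue=∅
  b3: def={m} ue={m}
  b4: def={d,m} ue=∅

Backward fixpoint:
  b0 li=∅ lo=∅
  b1 li=∅ lo=∅
  b2 li=∅ lo={m}
  b3 li={m} lo=∅
  b4 li=∅ lo=∅

Interference:
  d: ∅
  e: ∅
  g: {m}
  m: {g}
  t: ∅
  z: ∅

N(g) = ["m"]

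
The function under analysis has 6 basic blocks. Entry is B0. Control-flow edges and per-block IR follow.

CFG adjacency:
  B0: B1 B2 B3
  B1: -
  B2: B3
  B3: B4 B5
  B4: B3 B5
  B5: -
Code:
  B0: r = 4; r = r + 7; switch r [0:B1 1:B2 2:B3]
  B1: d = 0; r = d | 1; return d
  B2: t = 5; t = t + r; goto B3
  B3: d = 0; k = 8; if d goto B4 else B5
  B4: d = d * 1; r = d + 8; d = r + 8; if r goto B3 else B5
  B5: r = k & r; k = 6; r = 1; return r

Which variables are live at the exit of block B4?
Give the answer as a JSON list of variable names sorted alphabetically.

Answer: ["k", "r"]

Analysis:
Per-block:
  B0 def {r} use ∅
  B1 def {d,r} use ∅
  B2 def {t} use {r}
  B3 def {d,k} use ∅
  B4 def {d,r} use {d}
  B5 def {k,r} use {k,r}

Live sets:
  B0 li=∅ lo={r}
  B1 li=∅ lo=∅
  B2 li={r} lo={r}
  B3 li={r} lo={d,k,r}
  B4 li={d,k} lo={k,r}
  B5 li={k,r} lo=∅

live-out(B4) = ["k", "r"]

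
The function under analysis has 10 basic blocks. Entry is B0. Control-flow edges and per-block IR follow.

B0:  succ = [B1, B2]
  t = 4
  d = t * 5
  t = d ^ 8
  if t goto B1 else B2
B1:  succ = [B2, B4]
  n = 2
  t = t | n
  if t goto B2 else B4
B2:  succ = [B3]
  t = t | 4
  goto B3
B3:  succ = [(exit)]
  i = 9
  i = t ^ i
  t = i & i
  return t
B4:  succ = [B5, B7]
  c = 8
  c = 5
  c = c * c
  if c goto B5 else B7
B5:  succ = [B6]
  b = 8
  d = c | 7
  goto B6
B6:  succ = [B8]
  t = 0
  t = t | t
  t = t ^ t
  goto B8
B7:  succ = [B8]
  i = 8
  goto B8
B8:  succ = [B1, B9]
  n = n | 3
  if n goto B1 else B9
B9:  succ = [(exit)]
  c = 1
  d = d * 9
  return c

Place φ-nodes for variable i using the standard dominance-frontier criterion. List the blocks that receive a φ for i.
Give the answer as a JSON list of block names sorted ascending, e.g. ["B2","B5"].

Answer: ["B1", "B2", "B8"]

Analysis:
idom tree: B1←B0 B2←B0 B3←B2 B4←B1 B5←B4 B6←B5 B7←B4 B8←B4 B9←B8
Dom at joins:
  B1: preds {B0,B8}: {B0} ∩ {B0,B1,B4,B8} = {B0}; idom=B0
  B2: preds {B0,B1}: {B0} ∩ {B0,B1} = {B0}; idom=B0
  B8: preds {B6,B7}: {B0,B1,B4,B5,B6} ∩ {B0,B1,B4,B7} = {B0,B1,B4}; idom=B4

DF walk-up:
  join B1 pred B0: · stop@B0
  join B1 pred B8: B8→B4→B1 stop@B0
  join B2 pred B0: · stop@B0
  join B2 pred B1: B1 stop@B0
  join B8 pred B6: B6→B5 stop@B4
  join B8 pred B7: B7 stop@B4
  DF(B0)=∅
  DF(B1)={B1,B2}
  DF(B2)=∅
  DF(B3)=∅
  DF(B4)={B1}
  DF(B5)={B8}
  DF(B6)={B8}
  DF(B7)={B8}
  DF(B8)={B1}
  DF(B9)=∅

φ for i: defs {B3,B7}
  DF⁺ = {B1,B2,B8}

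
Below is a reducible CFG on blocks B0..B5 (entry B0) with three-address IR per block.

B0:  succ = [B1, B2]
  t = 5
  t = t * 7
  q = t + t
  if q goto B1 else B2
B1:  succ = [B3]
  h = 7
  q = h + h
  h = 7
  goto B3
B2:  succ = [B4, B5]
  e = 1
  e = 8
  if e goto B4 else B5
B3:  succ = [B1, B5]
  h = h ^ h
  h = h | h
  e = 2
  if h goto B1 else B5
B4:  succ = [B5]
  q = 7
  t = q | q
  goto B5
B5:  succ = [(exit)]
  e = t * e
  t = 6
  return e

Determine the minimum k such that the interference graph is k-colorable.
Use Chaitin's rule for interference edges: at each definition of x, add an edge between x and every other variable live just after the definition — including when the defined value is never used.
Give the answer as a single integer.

Per-block:
  B0: def={q,t} ue=∅
  B1: def={h,q} ue=∅
  B2: def={e} ue=∅
  B3: def={e,h} ue={h}
  B4: def={q,t} ue=∅
  B5: def={e,t} ue={e,t}

Backward fixpoint:
  B0: in=∅ out={t}
  B1: in={t} out={h,t}
  B2: in={t} out={e,t}
  B3: in={h,t} out={e,t}
  B4: in={e} out={e,t}
  B5: in={e,t} out=∅

Interfere edges:
  e — {h,q,t}
  h — {e,t}
  q — {e,t}
  t — {e,h,q}

Colouring:
  lower bound: {e,h,t} mutually conflict ⇒ χ ≥ 3
  assign e→R0 h→R2 q→R2 t→R1 — no edge inside a register ⇒ χ ≤ 3
  χ = 3

Answer: 3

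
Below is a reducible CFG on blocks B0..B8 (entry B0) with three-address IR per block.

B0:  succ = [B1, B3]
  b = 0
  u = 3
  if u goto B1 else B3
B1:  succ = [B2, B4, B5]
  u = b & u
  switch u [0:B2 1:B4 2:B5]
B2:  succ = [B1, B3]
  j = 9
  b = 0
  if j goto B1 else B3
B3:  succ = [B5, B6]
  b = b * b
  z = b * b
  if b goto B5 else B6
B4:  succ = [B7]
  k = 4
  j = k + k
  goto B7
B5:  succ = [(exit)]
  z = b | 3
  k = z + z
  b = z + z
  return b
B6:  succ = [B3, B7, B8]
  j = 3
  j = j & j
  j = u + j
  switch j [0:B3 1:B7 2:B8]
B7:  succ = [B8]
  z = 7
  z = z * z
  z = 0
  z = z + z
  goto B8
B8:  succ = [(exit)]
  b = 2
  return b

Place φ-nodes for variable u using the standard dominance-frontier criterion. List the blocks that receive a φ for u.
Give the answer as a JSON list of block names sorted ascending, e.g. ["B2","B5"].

Answer: ["B1", "B3", "B5", "B7", "B8"]

Analysis:
idom tree: B1←B0 B2←B1 B3←B0 B4←B1 B5←B0 B6←B3 B7←B0 B8←B0
Dom at joins:
  B1: preds {B0,B2}: {B0} ∩ {B0,B1,B2} = {B0}; idom=B0
  B3: preds {B0,B2,B6}: {B0} ∩ {B0,B1,B2} ∩ {B0,B3,B6} = {B0}; idom=B0
  B5: preds {B1,B3}: {B0,B1} ∩ {B0,B3} = {B0}; idom=B0
  B7: preds {B4,B6}: {B0,B1,B4} ∩ {B0,B3,B6} = {B0}; idom=B0
  B8: preds {B6,B7}: {B0,B3,B6} ∩ {B0,B7} = {B0}; idom=B0

DF walk-up:
  join B1 pred B0: · stop@B0
  join B1 pred B2: B2→B1 stop@B0
  join B3 pred B0: · stop@B0
  join B3 pred B2: B2→B1 stop@B0
  join B3 pred B6: B6→B3 stop@B0
  join B5 pred B1: B1 stop@B0
  join B5 pred B3: B3 stop@B0
  join B7 pred B4: B4→B1 stop@B0
  join B7 pred B6: B6→B3 stop@B0
  join B8 pred B6: B6→B3 stop@B0
  join B8 pred B7: B7 stop@B0
  B0 → ∅
  B1 → {B1,B3,B5,B7}
  B2 → {B1,B3}
  B3 → {B3,B5,B7,B8}
  B4 → {B7}
  B5 → ∅
  B6 → {B3,B7,B8}
  B7 → {B8}
  B8 → ∅

φ for u: defs {B0,B1}
  DF⁺ = {B1,B3,B5,B7,B8}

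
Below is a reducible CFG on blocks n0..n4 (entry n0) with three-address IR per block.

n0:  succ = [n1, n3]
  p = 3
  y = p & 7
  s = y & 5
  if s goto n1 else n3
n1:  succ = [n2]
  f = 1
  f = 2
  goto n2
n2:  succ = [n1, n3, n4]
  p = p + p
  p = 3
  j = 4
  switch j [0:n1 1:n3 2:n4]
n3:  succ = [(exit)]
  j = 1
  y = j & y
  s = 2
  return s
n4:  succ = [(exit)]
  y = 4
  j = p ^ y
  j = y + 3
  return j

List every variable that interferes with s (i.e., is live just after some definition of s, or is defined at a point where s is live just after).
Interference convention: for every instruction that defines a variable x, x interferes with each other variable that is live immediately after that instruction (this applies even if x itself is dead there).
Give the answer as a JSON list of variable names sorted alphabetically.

Per-block:
  n0: {p,s,y} / ∅
  n1: {f} / ∅
  n2: {j,p} / {p}
  n3: {j,s,y} / {y}
  n4: {j,y} / {p}

Liveness:
  n0: in=∅ out={p,y}
  n1: in={p,y} out={p,y}
  n2: in={p,y} out={p,y}
  n3: in={y} out=∅
  n4: in={p} out=∅

Interfere edges:
  f: {p,y}
  j: {p,y}
  p: {f,j,s,y}
  s: {p,y}
  y: {f,j,p,s}

N(s) = ["p", "y"]

Answer: ["p", "y"]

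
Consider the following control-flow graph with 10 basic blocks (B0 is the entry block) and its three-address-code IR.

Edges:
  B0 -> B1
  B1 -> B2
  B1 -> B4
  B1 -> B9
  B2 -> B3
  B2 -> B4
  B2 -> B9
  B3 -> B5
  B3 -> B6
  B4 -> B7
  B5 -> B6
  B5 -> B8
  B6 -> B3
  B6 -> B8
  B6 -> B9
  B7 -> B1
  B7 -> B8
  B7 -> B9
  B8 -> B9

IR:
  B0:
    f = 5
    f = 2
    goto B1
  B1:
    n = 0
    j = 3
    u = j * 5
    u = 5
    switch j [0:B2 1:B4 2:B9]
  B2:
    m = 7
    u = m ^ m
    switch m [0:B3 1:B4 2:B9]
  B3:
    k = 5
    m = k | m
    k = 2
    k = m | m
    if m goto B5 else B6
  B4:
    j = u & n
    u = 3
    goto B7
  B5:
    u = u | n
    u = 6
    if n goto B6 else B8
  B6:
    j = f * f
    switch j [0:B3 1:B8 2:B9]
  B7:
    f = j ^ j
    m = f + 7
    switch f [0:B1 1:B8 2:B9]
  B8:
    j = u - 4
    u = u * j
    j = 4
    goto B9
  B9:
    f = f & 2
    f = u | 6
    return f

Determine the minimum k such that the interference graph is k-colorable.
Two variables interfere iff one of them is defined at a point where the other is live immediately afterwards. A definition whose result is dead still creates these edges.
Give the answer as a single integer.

Block summaries:
  B0: def={f} ue=∅
  B1: def={j,n,u} ue=∅
  B2: def={m,u} ue=∅
  B3: def={k,m} ue={m}
  B4: def={j,u} ue={n,u}
  B5: def={u} ue={n,u}
  B6: def={j} ue={f}
  B7: def={f,m} ue={j}
  B8: def={j,u} ue={u}
  B9: def={f} ue={f,u}

Live sets:
  B0: in=∅ out={f}
  B1: in={f} out={f,n,u}
  B2: in={f,n} out={f,m,n,u}
  B3: in={f,m,n,u} out={f,m,n,u}
  B4: in={n,u} out={j,u}
  B5: in={f,m,n,u} out={f,m,n,u}
  B6: in={f,m,n,u} out={f,m,n,u}
  B7: in={j,u} out={f,u}
  B8: in={f,u} out={f,u}
  B9: in={f,u} out=∅

Conflict graph:
  f: {j,k,m,n,u}
  j: {f,m,n,u}
  k: {f,m,n,u}
  m: {f,j,k,n,u}
  n: {f,j,k,m,u}
  u: {f,j,k,m,n}

Chromatic number:
  lower bound: {f,j,m,n,u} mutually conflict ⇒ χ ≥ 5
  assign f→r0 j→r4 k→r4 m→r1 n→r2 u→r3 — no edge inside a register ⇒ χ ≤ 5
  χ = 5

Answer: 5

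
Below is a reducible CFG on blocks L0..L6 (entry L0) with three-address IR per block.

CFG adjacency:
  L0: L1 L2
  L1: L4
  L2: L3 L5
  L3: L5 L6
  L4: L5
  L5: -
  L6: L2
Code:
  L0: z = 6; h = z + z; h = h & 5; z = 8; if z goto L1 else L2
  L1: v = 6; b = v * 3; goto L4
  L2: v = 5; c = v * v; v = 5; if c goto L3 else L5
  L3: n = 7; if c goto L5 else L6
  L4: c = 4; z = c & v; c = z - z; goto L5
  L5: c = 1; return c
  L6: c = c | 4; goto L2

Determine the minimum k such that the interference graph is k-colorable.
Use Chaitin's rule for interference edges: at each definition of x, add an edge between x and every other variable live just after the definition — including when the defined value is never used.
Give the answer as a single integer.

Answer: 2

Analysis:
Block summaries:
  L0 def {h,z} use ∅
  L1 def {b,v} use ∅
  L2 def {c,v} use ∅
  L3 def {n} use {c}
  L4 def {c,z} use {v}
  L5 def {c} use ∅
  L6 def {c} use {c}

Live sets:
  L0: in=∅ out=∅
  L1: in=∅ out={v}
  L2: in=∅ out={c}
  L3: in={c} out={c}
  L4: in={v} out=∅
  L5: in=∅ out=∅
  L6: in={c} out=∅

Interference:
  b: {v}
  c: {n,v}
  h: ∅
  n: {c}
  v: {b,c}
  z: ∅

Colouring:
  clique {b,v} ⇒ need ≥ 2
  2-colouring: r0={b,c,h,z}  r1={n,v}
  χ = 2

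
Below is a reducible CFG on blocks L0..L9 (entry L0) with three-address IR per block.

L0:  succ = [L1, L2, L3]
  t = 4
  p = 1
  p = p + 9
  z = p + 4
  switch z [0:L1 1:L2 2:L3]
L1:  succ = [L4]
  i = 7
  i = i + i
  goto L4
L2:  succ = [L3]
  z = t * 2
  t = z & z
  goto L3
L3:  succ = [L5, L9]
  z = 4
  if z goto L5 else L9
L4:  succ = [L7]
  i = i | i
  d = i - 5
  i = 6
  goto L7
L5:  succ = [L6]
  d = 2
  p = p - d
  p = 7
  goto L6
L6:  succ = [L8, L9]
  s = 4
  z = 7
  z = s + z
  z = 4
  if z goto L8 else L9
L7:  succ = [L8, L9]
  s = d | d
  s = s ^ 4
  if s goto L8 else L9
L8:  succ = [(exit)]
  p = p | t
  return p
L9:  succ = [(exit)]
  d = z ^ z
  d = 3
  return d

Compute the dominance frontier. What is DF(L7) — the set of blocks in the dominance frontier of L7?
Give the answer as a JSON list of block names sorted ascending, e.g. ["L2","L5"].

idom tree: L1←L0 L2←L0 L3←L0 L4←L1 L5←L3 L6←L5 L7←L4 L8←L0 L9←L0
Dom at joins:
  L3: preds {L0,L2}: {L0} ∩ {L0,L2} = {L0}; idom=L0
  L8: preds {L6,L7}: {L0,L3,L5,L6} ∩ {L0,L1,L4,L7} = {L0}; idom=L0
  L9: preds {L3,L6,L7}: {L0,L3} ∩ {L0,L3,L5,L6} ∩ {L0,L1,L4,L7} = {L0}; idom=L0

DF derivation:
  L3←L0: walk · to L0
  L3←L2: walk L2 to L0
  L8←L6: walk L6→L5→L3 to L0
  L8←L7: walk L7→L4→L1 to L0
  L9←L3: walk L3 to L0
  L9←L6: walk L6→L5→L3 to L0
  L9←L7: walk L7→L4→L1 to L0
  L0: DF=∅
  L1: DF={L8,L9}
  L2: DF={L3}
  L3: DF={L8,L9}
  L4: DF={L8,L9}
  L5: DF={L8,L9}
  L6: DF={L8,L9}
  L7: DF={L8,L9}
  L8: DF=∅
  L9: DF=∅

DF(L7) = ["L8", "L9"]

Answer: ["L8", "L9"]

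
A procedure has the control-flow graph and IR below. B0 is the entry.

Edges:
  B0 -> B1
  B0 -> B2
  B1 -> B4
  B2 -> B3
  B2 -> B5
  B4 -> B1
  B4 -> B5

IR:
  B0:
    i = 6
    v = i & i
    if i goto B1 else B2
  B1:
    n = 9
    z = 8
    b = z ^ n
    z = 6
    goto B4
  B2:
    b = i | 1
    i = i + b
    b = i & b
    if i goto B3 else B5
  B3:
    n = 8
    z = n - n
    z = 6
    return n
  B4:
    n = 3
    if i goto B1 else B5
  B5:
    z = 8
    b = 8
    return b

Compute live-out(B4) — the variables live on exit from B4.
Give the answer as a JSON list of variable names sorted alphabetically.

Answer: ["i"]

Derivation:
Per-block:
  B0 def {i,v} use ∅
  B1 def {b,n,z} use ∅
  B2 def {b,i} use {i}
  B3 def {n,z} use ∅
  B4 def {n} use {i}
  B5 def {b,z} use ∅

Live sets:
  B0: in=∅ out={i}
  B1: in={i} out={i}
  B2: in={i} out=∅
  B3: in=∅ out=∅
  B4: in={i} out={i}
  B5: in=∅ out=∅

live-out(B4) = ["i"]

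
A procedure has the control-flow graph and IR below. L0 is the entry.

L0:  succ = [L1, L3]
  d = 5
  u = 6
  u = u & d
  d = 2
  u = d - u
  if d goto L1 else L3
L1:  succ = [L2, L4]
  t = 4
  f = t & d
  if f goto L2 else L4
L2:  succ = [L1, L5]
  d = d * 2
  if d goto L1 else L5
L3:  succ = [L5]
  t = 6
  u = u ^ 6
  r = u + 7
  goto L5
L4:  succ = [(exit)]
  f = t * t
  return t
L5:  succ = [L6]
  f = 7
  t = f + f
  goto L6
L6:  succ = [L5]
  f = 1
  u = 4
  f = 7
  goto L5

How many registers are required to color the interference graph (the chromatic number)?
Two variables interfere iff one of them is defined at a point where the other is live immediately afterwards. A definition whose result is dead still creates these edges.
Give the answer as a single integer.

Answer: 3

Derivation:
def/use:
  L0: {d,u} / ∅
  L1: {f,t} / {d}
  L2: {d} / {d}
  L3: {r,t,u} / {u}
  L4: {f} / {t}
  L5: {f,t} / ∅
  L6: {f,u} / ∅

Live sets:
  L0 li=∅ lo={d,u}
  L1 li={d} lo={d,t}
  L2 li={d} lo={d}
  L3 li={u} lo=∅
  L4 li={t} lo=∅
  L5 li=∅ lo=∅
  L6 li=∅ lo=∅

Interference:
  d — {f,t,u}
  f — {d,t}
  r — ∅
  t — {d,f,u}
  u — {d,t}

Colouring:
  clique {d,f,t} ⇒ need ≥ 3
  3-colouring: R0={d,r}  R1={t}  R2={f,u}
  χ = 3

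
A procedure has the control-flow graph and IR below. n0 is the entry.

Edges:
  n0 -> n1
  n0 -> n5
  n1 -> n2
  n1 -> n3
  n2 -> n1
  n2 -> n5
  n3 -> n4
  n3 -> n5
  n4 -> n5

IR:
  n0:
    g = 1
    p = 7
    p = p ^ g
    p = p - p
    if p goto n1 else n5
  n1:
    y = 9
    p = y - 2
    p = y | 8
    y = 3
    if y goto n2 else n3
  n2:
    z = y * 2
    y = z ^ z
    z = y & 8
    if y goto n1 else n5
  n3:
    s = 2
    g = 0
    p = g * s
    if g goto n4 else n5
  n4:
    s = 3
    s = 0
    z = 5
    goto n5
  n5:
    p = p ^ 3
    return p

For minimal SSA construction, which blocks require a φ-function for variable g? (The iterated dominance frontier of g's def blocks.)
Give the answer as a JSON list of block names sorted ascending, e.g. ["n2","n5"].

idom tree: n1←n0 n2←n1 n3←n1 n4←n3 n5←n0
Dom∩ at merges:
  n1: preds {n0,n2}: {n0} ∩ {n0,n1,n2} = {n0}; idom=n0
  n5: preds {n0,n2,n3,n4}: {n0} ∩ {n0,n1,n2} ∩ {n0,n1,n3} ∩ {n0,n1,n3,n4} = {n0}; idom=n0

DF derivation:
  join n1 pred n0: · stop@n0
  join n1 pred n2: n2→n1 stop@n0
  join n5 pred n0: · stop@n0
  join n5 pred n2: n2→n1 stop@n0
  join n5 pred n3: n3→n1 stop@n0
  join n5 pred n4: n4→n3→n1 stop@n0
  DF(n0)=∅
  DF(n1)={n1,n5}
  DF(n2)={n1,n5}
  DF(n3)={n5}
  DF(n4)={n5}
  DF(n5)=∅

φ for g: defs {n0,n3}
  DF⁺ = {n5}

Answer: ["n5"]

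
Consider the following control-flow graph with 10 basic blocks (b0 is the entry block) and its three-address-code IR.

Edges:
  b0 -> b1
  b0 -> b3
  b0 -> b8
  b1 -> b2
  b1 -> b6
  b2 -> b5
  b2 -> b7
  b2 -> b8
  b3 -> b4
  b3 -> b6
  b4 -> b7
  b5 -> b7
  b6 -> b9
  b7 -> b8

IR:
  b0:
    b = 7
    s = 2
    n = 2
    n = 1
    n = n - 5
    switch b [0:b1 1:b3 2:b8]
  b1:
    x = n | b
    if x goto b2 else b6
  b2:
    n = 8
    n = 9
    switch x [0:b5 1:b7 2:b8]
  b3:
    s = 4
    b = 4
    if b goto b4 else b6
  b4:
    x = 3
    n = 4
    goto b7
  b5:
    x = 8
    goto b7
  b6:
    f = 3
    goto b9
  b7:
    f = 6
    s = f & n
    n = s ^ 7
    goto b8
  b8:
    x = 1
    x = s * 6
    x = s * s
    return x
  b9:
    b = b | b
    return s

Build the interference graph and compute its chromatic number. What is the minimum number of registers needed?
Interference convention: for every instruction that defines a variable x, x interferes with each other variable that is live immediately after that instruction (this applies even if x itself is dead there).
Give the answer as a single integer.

Answer: 4

Working:
Per-block:
  b0 def {b,n,s} use ∅
  b1 def {x} use {b,n}
  b2 def {n} use {x}
  b3 def {b,s} use ∅
  b4 def {n,x} use ∅
  b5 def {x} use ∅
  b6 def {f} use ∅
  b7 def {f,n,s} use {n}
  b8 def {x} use {s}
  b9 def {b} use {b,s}

Liveness:
  b0 li=∅ lo={b,n,s}
  b1 li={b,n,s} lo={b,s,x}
  b2 li={s,x} lo={n,s}
  b3 li=∅ lo={b,s}
  b4 li=∅ lo={n}
  b5 li={n} lo={n}
  b6 li={b,s} lo={b,s}
  b7 li={n} lo={s}
  b8 li={s} lo=∅
  b9 li={b,s} lo=∅

Conflict graph:
  b↔{f,n,s,x}
  f↔{b,n,s}
  n↔{b,f,s,x}
  s↔{b,f,n,x}
  x↔{b,n,s}

Chromatic number:
  lower bound: {b,f,n,s} mutually conflict ⇒ χ ≥ 4
  4-colouring: c0={b}  c1={n}  c2={s}  c3={f,x}
  χ = 4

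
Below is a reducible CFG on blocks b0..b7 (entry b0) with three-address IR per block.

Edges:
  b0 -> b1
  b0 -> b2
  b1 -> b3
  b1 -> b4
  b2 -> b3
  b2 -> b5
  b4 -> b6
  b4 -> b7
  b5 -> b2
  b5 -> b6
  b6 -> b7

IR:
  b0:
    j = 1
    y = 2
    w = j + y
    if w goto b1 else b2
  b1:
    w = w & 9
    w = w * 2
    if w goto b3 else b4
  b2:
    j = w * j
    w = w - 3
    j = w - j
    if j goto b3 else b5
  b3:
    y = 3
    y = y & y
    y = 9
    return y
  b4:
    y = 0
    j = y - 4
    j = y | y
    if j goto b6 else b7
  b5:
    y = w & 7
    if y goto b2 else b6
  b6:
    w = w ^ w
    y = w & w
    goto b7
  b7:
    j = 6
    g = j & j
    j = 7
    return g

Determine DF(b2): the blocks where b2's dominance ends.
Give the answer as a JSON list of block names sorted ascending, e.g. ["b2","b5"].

idom tree: b1←b0 b2←b0 b3←b0 b4←b1 b5←b2 b6←b0 b7←b0
Join-block Dom:
  b2: preds {b0,b5}: {b0} ∩ {b0,b2,b5} = {b0}; idom=b0
  b3: preds {b1,b2}: {b0,b1} ∩ {b0,b2} = {b0}; idom=b0
  b6: preds {b4,b5}: {b0,b1,b4} ∩ {b0,b2,b5} = {b0}; idom=b0
  b7: preds {b4,b6}: {b0,b1,b4} ∩ {b0,b6} = {b0}; idom=b0

DF walk-up:
  b2←b0: walk · to b0
  b2←b5: walk b5→b2 to b0
  b3←b1: walk b1 to b0
  b3←b2: walk b2 to b0
  b6←b4: walk b4→b1 to b0
  b6←b5: walk b5→b2 to b0
  b7←b4: walk b4→b1 to b0
  b7←b6: walk b6 to b0
  DF(b0)=∅
  DF(b1)={b3,b6,b7}
  DF(b2)={b2,b3,b6}
  DF(b3)=∅
  DF(b4)={b6,b7}
  DF(b5)={b2,b6}
  DF(b6)={b7}
  DF(b7)=∅

DF(b2) = ["b2", "b3", "b6"]

Answer: ["b2", "b3", "b6"]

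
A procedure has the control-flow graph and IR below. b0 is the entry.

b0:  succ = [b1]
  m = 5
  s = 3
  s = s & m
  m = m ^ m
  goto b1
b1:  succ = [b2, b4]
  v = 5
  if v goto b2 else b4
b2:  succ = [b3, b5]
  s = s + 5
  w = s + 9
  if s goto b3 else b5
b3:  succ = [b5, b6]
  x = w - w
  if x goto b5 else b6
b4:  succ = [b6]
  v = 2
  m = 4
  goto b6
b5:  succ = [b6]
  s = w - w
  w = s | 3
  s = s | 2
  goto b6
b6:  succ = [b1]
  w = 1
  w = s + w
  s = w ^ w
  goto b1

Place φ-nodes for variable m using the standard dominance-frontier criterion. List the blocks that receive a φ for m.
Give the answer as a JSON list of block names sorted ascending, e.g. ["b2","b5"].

Answer: ["b1", "b6"]

Analysis:
idom tree: b1←b0 b2←b1 b3←b2 b4←b1 b5←b2 b6←b1
Join-block Dom:
  b1: preds {b0,b6}: {b0} ∩ {b0,b1,b6} = {b0}; idom=b0
  b5: preds {b2,b3}: {b0,b1,b2} ∩ {b0,b1,b2,b3} = {b0,b1,b2}; idom=b2
  b6: preds {b3,b4,b5}: {b0,b1,b2,b3} ∩ {b0,b1,b4} ∩ {b0,b1,b2,b5} = {b0,b1}; idom=b1

DF derivation:
  join b1 pred b0: · stop@b0
  join b1 pred b6: b6→b1 stop@b0
  join b5 pred b2: · stop@b2
  join b5 pred b3: b3 stop@b2
  join b6 pred b3: b3→b2 stop@b1
  join b6 pred b4: b4 stop@b1
  join b6 pred b5: b5→b2 stop@b1
  b0 → ∅
  b1 → {b1}
  b2 → {b6}
  b3 → {b5,b6}
  b4 → {b6}
  b5 → {b6}
  b6 → {b1}

φ for m: defs {b0,b4}
  DF⁺ = {b1,b6}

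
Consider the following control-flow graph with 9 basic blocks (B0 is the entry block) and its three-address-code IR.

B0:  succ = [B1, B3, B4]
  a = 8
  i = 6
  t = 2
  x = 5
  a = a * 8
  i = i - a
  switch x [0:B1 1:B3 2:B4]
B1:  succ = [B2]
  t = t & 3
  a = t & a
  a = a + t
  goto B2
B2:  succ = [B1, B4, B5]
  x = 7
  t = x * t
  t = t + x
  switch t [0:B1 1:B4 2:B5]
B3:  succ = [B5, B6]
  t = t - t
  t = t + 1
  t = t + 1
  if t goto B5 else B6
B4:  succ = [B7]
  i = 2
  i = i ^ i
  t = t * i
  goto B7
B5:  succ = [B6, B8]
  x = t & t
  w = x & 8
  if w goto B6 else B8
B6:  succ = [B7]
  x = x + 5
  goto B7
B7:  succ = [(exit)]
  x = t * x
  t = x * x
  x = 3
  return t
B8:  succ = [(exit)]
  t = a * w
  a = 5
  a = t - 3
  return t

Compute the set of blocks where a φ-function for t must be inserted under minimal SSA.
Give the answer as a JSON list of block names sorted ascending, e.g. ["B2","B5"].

Answer: ["B1", "B4", "B5", "B6", "B7"]

Analysis:
idom tree: B1←B0 B2←B1 B3←B0 B4←B0 B5←B0 B6←B0 B7←B0 B8←B5
Dom∩ at merges:
  B1: preds {B0,B2}: {B0} ∩ {B0,B1,B2} = {B0}; idom=B0
  B4: preds {B0,B2}: {B0} ∩ {B0,B1,B2} = {B0}; idom=B0
  B5: preds {B2,B3}: {B0,B1,B2} ∩ {B0,B3} = {B0}; idom=B0
  B6: preds {B3,B5}: {B0,B3} ∩ {B0,B5} = {B0}; idom=B0
  B7: preds {B4,B6}: {B0,B4} ∩ {B0,B6} = {B0}; idom=B0

DF walk-up:
  B1←B0: walk · to B0
  B1←B2: walk B2→B1 to B0
  B4←B0: walk · to B0
  B4←B2: walk B2→B1 to B0
  B5←B2: walk B2→B1 to B0
  B5←B3: walk B3 to B0
  B6←B3: walk B3 to B0
  B6←B5: walk B5 to B0
  B7←B4: walk B4 to B0
  B7←B6: walk B6 to B0
  B0: DF=∅
  B1: DF={B1,B4,B5}
  B2: DF={B1,B4,B5}
  B3: DF={B5,B6}
  B4: DF={B7}
  B5: DF={B6}
  B6: DF={B7}
  B7: DF=∅
  B8: DF=∅

φ for t: defs {B0,B1,B2,B3,B4,B7,B8}
  DF⁺ = {B1,B4,B5,B6,B7}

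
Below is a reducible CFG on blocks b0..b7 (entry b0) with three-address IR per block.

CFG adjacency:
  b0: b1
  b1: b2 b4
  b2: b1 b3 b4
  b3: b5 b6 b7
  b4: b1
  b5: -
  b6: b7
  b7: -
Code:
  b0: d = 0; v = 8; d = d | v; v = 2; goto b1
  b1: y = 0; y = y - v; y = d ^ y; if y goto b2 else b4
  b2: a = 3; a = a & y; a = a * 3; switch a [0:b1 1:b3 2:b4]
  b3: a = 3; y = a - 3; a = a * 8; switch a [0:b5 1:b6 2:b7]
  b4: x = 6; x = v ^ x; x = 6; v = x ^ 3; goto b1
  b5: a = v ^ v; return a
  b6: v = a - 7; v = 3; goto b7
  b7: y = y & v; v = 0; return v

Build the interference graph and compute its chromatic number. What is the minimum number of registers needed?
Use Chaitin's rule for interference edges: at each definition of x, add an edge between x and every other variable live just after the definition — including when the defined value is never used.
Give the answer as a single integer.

Per-block:
  b0: def={d,v} ue=∅
  b1: def={y} ue={d,v}
  b2: def={a} ue={y}
  b3: def={a,y} ue=∅
  b4: def={v,x} ue={v}
  b5: def={a} ue={v}
  b6: def={v} ue={a}
  b7: def={v,y} ue={v,y}

Live sets:
  live b0: ∅→{d,v}
  live b1: {d,v}→{d,v,y}
  live b2: {d,v,y}→{d,v}
  live b3: {v}→{a,v,y}
  live b4: {d,v}→{d,v}
  live b5: {v}→∅
  live b6: {a,y}→{v,y}
  live b7: {v,y}→∅

Interference:
  a↔{d,v,y}
  d↔{a,v,x,y}
  v↔{a,d,x,y}
  x↔{d,v}
  y↔{a,d,v}

Colouring:
  clique {a,d,v,y} ⇒ need ≥ 4
  4-colouring: R0={d}  R1={v}  R2={a,x}  R3={y}
  χ = 4

Answer: 4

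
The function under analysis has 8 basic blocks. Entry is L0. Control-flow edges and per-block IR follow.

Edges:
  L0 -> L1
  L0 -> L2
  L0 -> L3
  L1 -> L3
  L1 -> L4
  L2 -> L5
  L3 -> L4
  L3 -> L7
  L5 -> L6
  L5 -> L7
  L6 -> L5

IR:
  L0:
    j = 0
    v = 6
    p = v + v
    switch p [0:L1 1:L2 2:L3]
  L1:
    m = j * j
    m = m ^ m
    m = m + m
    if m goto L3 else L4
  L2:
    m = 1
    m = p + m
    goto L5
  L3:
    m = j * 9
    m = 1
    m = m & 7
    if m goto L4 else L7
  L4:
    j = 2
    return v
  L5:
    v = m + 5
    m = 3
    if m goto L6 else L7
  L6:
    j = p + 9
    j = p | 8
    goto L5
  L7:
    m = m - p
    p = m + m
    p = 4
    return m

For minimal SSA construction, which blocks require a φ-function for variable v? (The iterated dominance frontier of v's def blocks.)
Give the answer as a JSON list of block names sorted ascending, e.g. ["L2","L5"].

Answer: ["L5", "L7"]

Derivation:
idom tree: L1←L0 L2←L0 L3←L0 L4←L0 L5←L2 L6←L5 L7←L0
Dom at joins:
  L3: preds {L0,L1}: {L0} ∩ {L0,L1} = {L0}; idom=L0
  L4: preds {L1,L3}: {L0,L1} ∩ {L0,L3} = {L0}; idom=L0
  L5: preds {L2,L6}: {L0,L2} ∩ {L0,L2,L5,L6} = {L0,L2}; idom=L2
  L7: preds {L3,L5}: {L0,L3} ∩ {L0,L2,L5} = {L0}; idom=L0

Frontier:
  L3←L0: walk · to L0
  L3←L1: walk L1 to L0
  L4←L1: walk L1 to L0
  L4←L3: walk L3 to L0
  L5←L2: walk · to L2
  L5←L6: walk L6→L5 to L2
  L7←L3: walk L3 to L0
  L7←L5: walk L5→L2 to L0
  L0 → ∅
  L1 → {L3,L4}
  L2 → {L7}
  L3 → {L4,L7}
  L4 → ∅
  L5 → {L5,L7}
  L6 → {L5}
  L7 → ∅

φ for v: defs {L0,L5}
  DF⁺ = {L5,L7}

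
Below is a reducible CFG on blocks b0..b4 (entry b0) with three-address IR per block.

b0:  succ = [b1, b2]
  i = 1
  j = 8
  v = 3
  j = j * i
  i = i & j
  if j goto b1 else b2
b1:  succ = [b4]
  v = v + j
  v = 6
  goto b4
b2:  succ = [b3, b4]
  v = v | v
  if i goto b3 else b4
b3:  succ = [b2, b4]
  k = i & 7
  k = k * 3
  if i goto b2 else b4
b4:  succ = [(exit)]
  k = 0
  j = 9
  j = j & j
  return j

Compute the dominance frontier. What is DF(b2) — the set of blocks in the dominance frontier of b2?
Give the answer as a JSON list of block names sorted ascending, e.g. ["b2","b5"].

Answer: ["b2", "b4"]

Working:
idom tree: b1←b0 b2←b0 b3←b2 b4←b0
Dom∩ at merges:
  b2: preds {b0,b3}: {b0} ∩ {b0,b2,b3} = {b0}; idom=b0
  b4: preds {b1,b2,b3}: {b0,b1} ∩ {b0,b2} ∩ {b0,b2,b3} = {b0}; idom=b0

DF walk-up:
  b2←b0: walk · to b0
  b2←b3: walk b3→b2 to b0
  b4←b1: walk b1 to b0
  b4←b2: walk b2 to b0
  b4←b3: walk b3→b2 to b0
  b0 → ∅
  b1 → {b4}
  b2 → {b2,b4}
  b3 → {b2,b4}
  b4 → ∅

DF(b2) = ["b2", "b4"]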